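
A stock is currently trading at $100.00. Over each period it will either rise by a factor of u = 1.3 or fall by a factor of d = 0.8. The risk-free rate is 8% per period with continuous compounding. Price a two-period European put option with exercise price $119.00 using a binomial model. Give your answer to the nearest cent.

Risk-neutral probability p = (e^0.08 − 0.8)/(1.3 − 0.8) = 0.2833/0.5000 = 0.5666
Terminal stock prices: S_uu = 169, S_ud = 104, S_dd = 64
Terminal payoffs (K − S): max(-50, 0) = 0, max(15, 0) = 15, max(55, 0) = 55
Node u (S = 130): V_u = e^(−0.08)·[0.5666·0.0000 + 0.4334·15.0000] = 6.0015
Node d (S = 80): V_d = e^(−0.08)·[0.5666·15.0000 + 0.4334·55.0000] = 29.8508
Node 0 (S = 100): V_0 = e^(−0.08)·[0.5666·6.0015 + 0.4334·29.8508] = 15.0823

$15.08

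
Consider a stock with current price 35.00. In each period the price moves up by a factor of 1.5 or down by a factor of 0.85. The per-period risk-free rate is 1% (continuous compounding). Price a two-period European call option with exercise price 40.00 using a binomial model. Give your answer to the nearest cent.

Risk-neutral probability p = (e^0.01 − 0.85)/(1.5 − 0.85) = 0.1601/0.6500 = 0.2462
Terminal stock prices: S_uu = 78.75, S_ud = 44.62, S_dd = 25.29
Terminal payoffs (S − K): max(38.75, 0) = 38.75, max(4.625, 0) = 4.625, max(-14.71, 0) = 0
Node u (S = 52.5): V_u = e^(−0.01)·[0.2462·38.7500 + 0.7538·4.6250] = 12.8980
Node d (S = 29.75): V_d = e^(−0.01)·[0.2462·4.6250 + 0.7538·0.0000] = 1.1275
Node 0 (S = 35): V_0 = e^(−0.01)·[0.2462·12.8980 + 0.7538·1.1275] = 3.9857

3.99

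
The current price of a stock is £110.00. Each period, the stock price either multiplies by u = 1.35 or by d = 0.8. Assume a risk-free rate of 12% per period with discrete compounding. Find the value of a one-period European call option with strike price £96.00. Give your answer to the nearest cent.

Risk-neutral probability p = (1 + 0.12 − 0.8)/(1.35 − 0.8) = 0.3200/0.5500 = 0.5818
Terminal stock prices: S_u = 148.5, S_d = 88
Terminal payoffs (S − K): max(52.5, 0) = 52.5, max(-8, 0) = 0
Node 0 (S = 110): V_0 = 1/1.12·[0.5818·52.5000 + 0.4182·0.0000] = 27.2727

£27.27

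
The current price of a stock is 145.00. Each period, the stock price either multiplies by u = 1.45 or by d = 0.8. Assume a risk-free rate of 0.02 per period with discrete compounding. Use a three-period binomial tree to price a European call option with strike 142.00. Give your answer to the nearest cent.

Risk-neutral probability p = (1 + 0.02 − 0.8)/(1.45 − 0.8) = 0.2200/0.6500 = 0.3385
Terminal stock prices: S_uuu = 442.1, S_uud = 243.9, S_udd = 134.6, S_ddd = 74.24
Terminal payoffs (S − K): max(300.1, 0) = 300.1, max(101.9, 0) = 101.9, max(-7.44, 0) = 0, max(-67.76, 0) = 0
Node uu (S = 304.9): V_uu = 1/1.02·[0.3385·300.0506 + 0.6615·101.8900] = 165.6468
Node ud (S = 168.2): V_ud = 1/1.02·[0.3385·101.8900 + 0.6615·0.0000] = 33.8097
Node dd (S = 92.8): V_dd = 1/1.02·[0.3385·0.0000 + 0.6615·0.0000] = 0.0000
Node u (S = 210.2): V_u = 1/1.02·[0.3385·165.6468 + 0.6615·33.8097] = 76.8936
Node d (S = 116): V_d = 1/1.02·[0.3385·33.8097 + 0.6615·0.0000] = 11.2189
Node 0 (S = 145): V_0 = 1/1.02·[0.3385·76.8936 + 0.6615·11.2189] = 32.7914

32.79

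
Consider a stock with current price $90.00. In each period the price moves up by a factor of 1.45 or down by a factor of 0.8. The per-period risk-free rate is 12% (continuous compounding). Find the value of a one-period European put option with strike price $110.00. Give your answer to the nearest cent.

Risk-neutral probability p = (e^0.12 − 0.8)/(1.45 − 0.8) = 0.3275/0.6500 = 0.5038
Terminal stock prices: S_u = 130.5, S_d = 72
Terminal payoffs (K − S): max(-20.5, 0) = 0, max(38, 0) = 38
Node 0 (S = 90): V_0 = e^(−0.12)·[0.5038·0.0000 + 0.4962·38.0000] = 16.7220

$16.72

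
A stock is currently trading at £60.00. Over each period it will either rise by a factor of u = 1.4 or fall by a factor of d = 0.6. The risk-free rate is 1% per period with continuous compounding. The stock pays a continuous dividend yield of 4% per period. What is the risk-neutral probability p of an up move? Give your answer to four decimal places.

Per-period risk-free factor R = e^0.01 = 1.0101; dividend-adjusted growth = e^(0.01−0.04) = 0.9704.
Risk-neutral probability p = (0.9704 − 0.6)/(1.4 − 0.6) = 0.3704/0.8000 = 0.4631

p = 0.4631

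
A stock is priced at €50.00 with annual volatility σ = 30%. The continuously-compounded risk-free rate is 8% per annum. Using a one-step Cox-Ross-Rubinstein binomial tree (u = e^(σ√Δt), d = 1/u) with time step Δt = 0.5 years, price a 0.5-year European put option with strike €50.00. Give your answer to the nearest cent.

€4.20

CRR parameters: u = e^(σ√Δt) = e^(0.3·√0.5) = 1.2363, d = 1/u = 0.8089
Per-period rate: rΔt = 0.08·0.5 = 0.04, so R = e^0.04 = 1.0408
Risk-neutral probability p = (e^0.04 − 0.8089)/(1.2363 − 0.8089) = 0.2320/0.4275 = 0.5426
Terminal stock prices: S_u = 61.82, S_d = 40.44
Terminal payoffs (K − S): max(-11.82, 0) = 0, max(9.557, 0) = 9.557
Node 0 (S = 50): V_0 = e^(−0.04)·[0.5426·0.0000 + 0.4574·9.5571] = 4.1997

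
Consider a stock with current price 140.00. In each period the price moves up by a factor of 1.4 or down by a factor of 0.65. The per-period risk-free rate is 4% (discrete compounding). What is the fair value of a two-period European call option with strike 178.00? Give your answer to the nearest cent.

24.10

Risk-neutral probability p = (1 + 0.04 − 0.65)/(1.4 − 0.65) = 0.3900/0.7500 = 0.5200
Terminal stock prices: S_uu = 274.4, S_ud = 127.4, S_dd = 59.15
Terminal payoffs (S − K): max(96.4, 0) = 96.4, max(-50.6, 0) = 0, max(-118.8, 0) = 0
Node u (S = 196): V_u = 1/1.04·[0.5200·96.4000 + 0.4800·0.0000] = 48.2000
Node d (S = 91): V_d = 1/1.04·[0.5200·0.0000 + 0.4800·0.0000] = 0.0000
Node 0 (S = 140): V_0 = 1/1.04·[0.5200·48.2000 + 0.4800·0.0000] = 24.1000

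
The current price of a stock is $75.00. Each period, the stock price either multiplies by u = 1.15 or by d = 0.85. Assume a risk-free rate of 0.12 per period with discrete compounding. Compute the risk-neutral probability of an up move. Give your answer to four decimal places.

Risk-neutral probability p = (1 + 0.12 − 0.85)/(1.15 − 0.85) = 0.2700/0.3000 = 0.9000

p = 0.9000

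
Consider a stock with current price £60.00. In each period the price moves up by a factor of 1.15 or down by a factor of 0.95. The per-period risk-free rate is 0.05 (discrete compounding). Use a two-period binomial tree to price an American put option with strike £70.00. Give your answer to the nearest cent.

£10.00

Risk-neutral probability p = (1 + 0.05 − 0.95)/(1.15 − 0.95) = 0.1000/0.2000 = 0.5000
Terminal stock prices: S_uu = 79.35, S_ud = 65.55, S_dd = 54.15
Terminal payoffs (K − S): max(-9.35, 0) = 0, max(4.45, 0) = 4.45, max(15.85, 0) = 15.85
Node u (S = 69): continuation = 1/1.05·[0.5000·0.0000 + 0.5000·4.4500] = 2.1190; exercise value = 1.0000 ≤ continuation, so V_u = 2.1190
Node d (S = 57): continuation = 1/1.05·[0.5000·4.4500 + 0.5000·15.8500] = 9.6667; exercise value = 13.0000 > continuation, so V_d = 13.0000 (exercise)
Node 0 (S = 60): continuation = 1/1.05·[0.5000·2.1190 + 0.5000·13.0000] = 7.1995; exercise value = 10.0000 > continuation, so V_0 = 10.0000 (exercise)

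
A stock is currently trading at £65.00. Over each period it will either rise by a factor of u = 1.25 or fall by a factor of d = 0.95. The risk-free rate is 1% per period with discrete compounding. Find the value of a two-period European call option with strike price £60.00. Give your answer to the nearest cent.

Risk-neutral probability p = (1 + 0.01 − 0.95)/(1.25 − 0.95) = 0.0600/0.3000 = 0.2000
Terminal stock prices: S_uu = 101.6, S_ud = 77.19, S_dd = 58.66
Terminal payoffs (S − K): max(41.56, 0) = 41.56, max(17.19, 0) = 17.19, max(-1.337, 0) = 0
Node u (S = 81.25): V_u = 1/1.01·[0.2000·41.5625 + 0.8000·17.1875] = 21.8441
Node d (S = 61.75): V_d = 1/1.01·[0.2000·17.1875 + 0.8000·0.0000] = 3.4035
Node 0 (S = 65): V_0 = 1/1.01·[0.2000·21.8441 + 0.8000·3.4035] = 7.0214

£7.02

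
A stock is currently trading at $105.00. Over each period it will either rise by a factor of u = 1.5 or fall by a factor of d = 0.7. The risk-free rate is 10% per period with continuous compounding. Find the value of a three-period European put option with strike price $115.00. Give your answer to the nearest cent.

$17.40

Risk-neutral probability p = (e^0.1 − 0.7)/(1.5 − 0.7) = 0.4052/0.8000 = 0.5065
Terminal stock prices: S_uuu = 354.4, S_uud = 165.4, S_udd = 77.17, S_ddd = 36.01
Terminal payoffs (K − S): max(-239.4, 0) = 0, max(-50.38, 0) = 0, max(37.83, 0) = 37.83, max(78.99, 0) = 78.99
Node uu (S = 236.2): V_uu = e^(−0.1)·[0.5065·0.0000 + 0.4935·0.0000] = 0.0000
Node ud (S = 110.2): V_ud = e^(−0.1)·[0.5065·0.0000 + 0.4935·37.8250] = 16.8915
Node dd (S = 51.45): V_dd = e^(−0.1)·[0.5065·37.8250 + 0.4935·78.9850] = 52.6063
Node u (S = 157.5): V_u = e^(−0.1)·[0.5065·0.0000 + 0.4935·16.8915] = 7.5432
Node d (S = 73.5): V_d = e^(−0.1)·[0.5065·16.8915 + 0.4935·52.6063] = 31.2332
Node 0 (S = 105): V_0 = e^(−0.1)·[0.5065·7.5432 + 0.4935·31.2332] = 17.4047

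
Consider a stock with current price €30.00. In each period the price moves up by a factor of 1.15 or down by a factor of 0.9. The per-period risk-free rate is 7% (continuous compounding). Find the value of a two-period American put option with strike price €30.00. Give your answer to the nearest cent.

Risk-neutral probability p = (e^0.07 − 0.9)/(1.15 − 0.9) = 0.1725/0.2500 = 0.6900
Terminal stock prices: S_uu = 39.67, S_ud = 31.05, S_dd = 24.3
Terminal payoffs (K − S): max(-9.675, 0) = 0, max(-1.05, 0) = 0, max(5.7, 0) = 5.7
Node u (S = 34.5): continuation = e^(−0.07)·[0.6900·0.0000 + 0.3100·0.0000] = 0.0000; exercise value = 0.0000 ≤ continuation, so V_u = 0.0000
Node d (S = 27): continuation = e^(−0.07)·[0.6900·0.0000 + 0.3100·5.7000] = 1.6474; exercise value = 3.0000 > continuation, so V_d = 3.0000 (exercise)
Node 0 (S = 30): continuation = e^(−0.07)·[0.6900·0.0000 + 0.3100·3.0000] = 0.8670; exercise value = 0.0000 ≤ continuation, so V_0 = 0.8670

€0.87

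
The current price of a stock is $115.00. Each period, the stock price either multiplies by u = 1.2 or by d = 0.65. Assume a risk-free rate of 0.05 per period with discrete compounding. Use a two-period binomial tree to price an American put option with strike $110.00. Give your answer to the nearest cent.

$12.81

Risk-neutral probability p = (1 + 0.05 − 0.65)/(1.2 − 0.65) = 0.4000/0.5500 = 0.7273
Terminal stock prices: S_uu = 165.6, S_ud = 89.7, S_dd = 48.59
Terminal payoffs (K − S): max(-55.6, 0) = 0, max(20.3, 0) = 20.3, max(61.41, 0) = 61.41
Node u (S = 138): continuation = 1/1.05·[0.7273·0.0000 + 0.2727·20.3000] = 5.2727; exercise value = 0.0000 ≤ continuation, so V_u = 5.2727
Node d (S = 74.75): continuation = 1/1.05·[0.7273·20.3000 + 0.2727·61.4125] = 30.0119; exercise value = 35.2500 > continuation, so V_d = 35.2500 (exercise)
Node 0 (S = 115): continuation = 1/1.05·[0.7273·5.2727 + 0.2727·35.2500] = 12.8079; exercise value = 0.0000 ≤ continuation, so V_0 = 12.8079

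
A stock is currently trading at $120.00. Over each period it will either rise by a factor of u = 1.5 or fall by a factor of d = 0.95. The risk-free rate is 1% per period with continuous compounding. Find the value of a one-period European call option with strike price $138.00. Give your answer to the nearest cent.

$4.54

Risk-neutral probability p = (e^0.01 − 0.95)/(1.5 − 0.95) = 0.0601/0.5500 = 0.1092
Terminal stock prices: S_u = 180, S_d = 114
Terminal payoffs (S − K): max(42, 0) = 42, max(-24, 0) = 0
Node 0 (S = 120): V_0 = e^(−0.01)·[0.1092·42.0000 + 0.8908·0.0000] = 4.5400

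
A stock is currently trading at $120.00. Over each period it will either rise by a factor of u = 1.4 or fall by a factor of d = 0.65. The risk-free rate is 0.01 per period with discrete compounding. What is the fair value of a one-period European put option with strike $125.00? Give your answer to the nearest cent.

$24.20

Risk-neutral probability p = (1 + 0.01 − 0.65)/(1.4 − 0.65) = 0.3600/0.7500 = 0.4800
Terminal stock prices: S_u = 168, S_d = 78
Terminal payoffs (K − S): max(-43, 0) = 0, max(47, 0) = 47
Node 0 (S = 120): V_0 = 1/1.01·[0.4800·0.0000 + 0.5200·47.0000] = 24.1980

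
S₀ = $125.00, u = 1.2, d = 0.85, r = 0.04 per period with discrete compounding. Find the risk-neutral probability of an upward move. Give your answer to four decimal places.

p = 0.5429

Risk-neutral probability p = (1 + 0.04 − 0.85)/(1.2 − 0.85) = 0.1900/0.3500 = 0.5429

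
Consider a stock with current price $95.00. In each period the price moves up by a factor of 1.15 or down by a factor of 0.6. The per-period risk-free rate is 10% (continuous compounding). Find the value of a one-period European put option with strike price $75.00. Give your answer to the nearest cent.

$1.33

Risk-neutral probability p = (e^0.1 − 0.6)/(1.15 − 0.6) = 0.5052/0.5500 = 0.9185
Terminal stock prices: S_u = 109.2, S_d = 57
Terminal payoffs (K − S): max(-34.25, 0) = 0, max(18, 0) = 18
Node 0 (S = 95): V_0 = e^(−0.1)·[0.9185·0.0000 + 0.0815·18.0000] = 1.3275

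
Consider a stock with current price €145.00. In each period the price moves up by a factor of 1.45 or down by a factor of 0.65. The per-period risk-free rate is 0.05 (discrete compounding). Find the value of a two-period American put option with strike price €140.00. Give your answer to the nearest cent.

€22.54

Risk-neutral probability p = (1 + 0.05 − 0.65)/(1.45 − 0.65) = 0.4000/0.8000 = 0.5000
Terminal stock prices: S_uu = 304.9, S_ud = 136.7, S_dd = 61.26
Terminal payoffs (K − S): max(-164.9, 0) = 0, max(3.338, 0) = 3.338, max(78.74, 0) = 78.74
Node u (S = 210.2): continuation = 1/1.05·[0.5000·0.0000 + 0.5000·3.3375] = 1.5893; exercise value = 0.0000 ≤ continuation, so V_u = 1.5893
Node d (S = 94.25): continuation = 1/1.05·[0.5000·3.3375 + 0.5000·78.7375] = 39.0833; exercise value = 45.7500 > continuation, so V_d = 45.7500 (exercise)
Node 0 (S = 145): continuation = 1/1.05·[0.5000·1.5893 + 0.5000·45.7500] = 22.5425; exercise value = 0.0000 ≤ continuation, so V_0 = 22.5425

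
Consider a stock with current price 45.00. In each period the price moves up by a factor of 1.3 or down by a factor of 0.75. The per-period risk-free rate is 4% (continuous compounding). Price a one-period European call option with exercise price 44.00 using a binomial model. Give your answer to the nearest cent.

Risk-neutral probability p = (e^0.04 − 0.75)/(1.3 − 0.75) = 0.2908/0.5500 = 0.5287
Terminal stock prices: S_u = 58.5, S_d = 33.75
Terminal payoffs (S − K): max(14.5, 0) = 14.5, max(-10.25, 0) = 0
Node 0 (S = 45): V_0 = e^(−0.04)·[0.5287·14.5000 + 0.4713·0.0000] = 7.3662

7.37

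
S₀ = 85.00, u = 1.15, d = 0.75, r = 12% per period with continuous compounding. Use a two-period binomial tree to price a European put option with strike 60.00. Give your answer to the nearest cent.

Risk-neutral probability p = (e^0.12 − 0.75)/(1.15 − 0.75) = 0.3775/0.4000 = 0.9437
Terminal stock prices: S_uu = 112.4, S_ud = 73.31, S_dd = 47.81
Terminal payoffs (K − S): max(-52.41, 0) = 0, max(-13.31, 0) = 0, max(12.19, 0) = 12.19
Node u (S = 97.75): V_u = e^(−0.12)·[0.9437·0.0000 + 0.0563·0.0000] = 0.0000
Node d (S = 63.75): V_d = e^(−0.12)·[0.9437·0.0000 + 0.0563·12.1875] = 0.6081
Node 0 (S = 85): V_0 = e^(−0.12)·[0.9437·0.0000 + 0.0563·0.6081] = 0.0303

0.03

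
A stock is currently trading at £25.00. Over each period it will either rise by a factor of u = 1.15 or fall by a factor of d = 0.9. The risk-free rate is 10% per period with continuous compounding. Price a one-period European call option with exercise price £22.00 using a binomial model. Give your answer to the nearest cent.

£5.09

Risk-neutral probability p = (e^0.1 − 0.9)/(1.15 − 0.9) = 0.2052/0.2500 = 0.8207
Terminal stock prices: S_u = 28.75, S_d = 22.5
Terminal payoffs (S − K): max(6.75, 0) = 6.75, max(0.5, 0) = 0.5
Node 0 (S = 25): V_0 = e^(−0.1)·[0.8207·6.7500 + 0.1793·0.5000] = 5.0936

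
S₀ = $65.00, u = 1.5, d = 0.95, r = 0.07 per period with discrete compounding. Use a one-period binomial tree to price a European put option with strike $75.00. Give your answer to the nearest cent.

$9.68

Risk-neutral probability p = (1 + 0.07 − 0.95)/(1.5 − 0.95) = 0.1200/0.5500 = 0.2182
Terminal stock prices: S_u = 97.5, S_d = 61.75
Terminal payoffs (K − S): max(-22.5, 0) = 0, max(13.25, 0) = 13.25
Node 0 (S = 65): V_0 = 1/1.07·[0.2182·0.0000 + 0.7818·13.2500] = 9.6814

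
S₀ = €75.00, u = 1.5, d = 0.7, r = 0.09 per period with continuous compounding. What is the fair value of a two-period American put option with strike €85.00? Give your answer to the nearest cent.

Risk-neutral probability p = (e^0.09 − 0.7)/(1.5 − 0.7) = 0.3942/0.8000 = 0.4927
Terminal stock prices: S_uu = 168.8, S_ud = 78.75, S_dd = 36.75
Terminal payoffs (K − S): max(-83.75, 0) = 0, max(6.25, 0) = 6.25, max(48.25, 0) = 48.25
Node u (S = 112.5): continuation = e^(−0.09)·[0.4927·0.0000 + 0.5073·6.2500] = 2.8976; exercise value = 0.0000 ≤ continuation, so V_u = 2.8976
Node d (S = 52.5): continuation = e^(−0.09)·[0.4927·6.2500 + 0.5073·48.2500] = 25.1842; exercise value = 32.5000 > continuation, so V_d = 32.5000 (exercise)
Node 0 (S = 75): continuation = e^(−0.09)·[0.4927·2.8976 + 0.5073·32.5000] = 16.3725; exercise value = 10.0000 ≤ continuation, so V_0 = 16.3725

€16.37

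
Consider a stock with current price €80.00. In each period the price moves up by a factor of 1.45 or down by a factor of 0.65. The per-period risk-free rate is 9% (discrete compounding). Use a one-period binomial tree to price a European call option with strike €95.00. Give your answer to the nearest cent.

Risk-neutral probability p = (1 + 0.09 − 0.65)/(1.45 − 0.65) = 0.4400/0.8000 = 0.5500
Terminal stock prices: S_u = 116, S_d = 52
Terminal payoffs (S − K): max(21, 0) = 21, max(-43, 0) = 0
Node 0 (S = 80): V_0 = 1/1.09·[0.5500·21.0000 + 0.4500·0.0000] = 10.5963

€10.60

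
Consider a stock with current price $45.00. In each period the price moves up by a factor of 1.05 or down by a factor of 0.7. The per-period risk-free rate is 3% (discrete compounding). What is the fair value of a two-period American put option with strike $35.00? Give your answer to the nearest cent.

Risk-neutral probability p = (1 + 0.03 − 0.7)/(1.05 − 0.7) = 0.3300/0.3500 = 0.9429
Terminal stock prices: S_uu = 49.61, S_ud = 33.07, S_dd = 22.05
Terminal payoffs (K − S): max(-14.61, 0) = 0, max(1.925, 0) = 1.925, max(12.95, 0) = 12.95
Node u (S = 47.25): continuation = 1/1.03·[0.9429·0.0000 + 0.0571·1.9250] = 0.1068; exercise value = 0.0000 ≤ continuation, so V_u = 0.1068
Node d (S = 31.5): continuation = 1/1.03·[0.9429·1.9250 + 0.0571·12.9500] = 2.4806; exercise value = 3.5000 > continuation, so V_d = 3.5000 (exercise)
Node 0 (S = 45): continuation = 1/1.03·[0.9429·0.1068 + 0.0571·3.5000] = 0.2919; exercise value = 0.0000 ≤ continuation, so V_0 = 0.2919

$0.29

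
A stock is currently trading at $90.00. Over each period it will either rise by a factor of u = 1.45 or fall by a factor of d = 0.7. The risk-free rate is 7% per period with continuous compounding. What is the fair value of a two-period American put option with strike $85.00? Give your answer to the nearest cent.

$10.32

Risk-neutral probability p = (e^0.07 − 0.7)/(1.45 − 0.7) = 0.3725/0.7500 = 0.4967
Terminal stock prices: S_uu = 189.2, S_ud = 91.35, S_dd = 44.1
Terminal payoffs (K − S): max(-104.2, 0) = 0, max(-6.35, 0) = 0, max(40.9, 0) = 40.9
Node u (S = 130.5): continuation = e^(−0.07)·[0.4967·0.0000 + 0.5033·0.0000] = 0.0000; exercise value = 0.0000 ≤ continuation, so V_u = 0.0000
Node d (S = 63): continuation = e^(−0.07)·[0.4967·0.0000 + 0.5033·40.9000] = 19.1942; exercise value = 22.0000 > continuation, so V_d = 22.0000 (exercise)
Node 0 (S = 90): continuation = e^(−0.07)·[0.4967·0.0000 + 0.5033·22.0000] = 10.3245; exercise value = 0.0000 ≤ continuation, so V_0 = 10.3245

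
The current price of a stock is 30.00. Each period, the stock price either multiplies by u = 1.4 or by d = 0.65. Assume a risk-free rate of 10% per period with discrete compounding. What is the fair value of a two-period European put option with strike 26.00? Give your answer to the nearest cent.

Risk-neutral probability p = (1 + 0.1 − 0.65)/(1.4 − 0.65) = 0.4500/0.7500 = 0.6000
Terminal stock prices: S_uu = 58.8, S_ud = 27.3, S_dd = 12.68
Terminal payoffs (K − S): max(-32.8, 0) = 0, max(-1.3, 0) = 0, max(13.32, 0) = 13.32
Node u (S = 42): V_u = 1/1.1·[0.6000·0.0000 + 0.4000·0.0000] = 0.0000
Node d (S = 19.5): V_d = 1/1.1·[0.6000·0.0000 + 0.4000·13.3250] = 4.8455
Node 0 (S = 30): V_0 = 1/1.1·[0.6000·0.0000 + 0.4000·4.8455] = 1.7620

1.76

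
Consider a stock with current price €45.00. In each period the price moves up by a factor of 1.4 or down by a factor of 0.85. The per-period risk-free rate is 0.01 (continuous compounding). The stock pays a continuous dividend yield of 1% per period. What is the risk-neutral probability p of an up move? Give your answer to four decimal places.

p = 0.2727

Per-period risk-free factor R = e^0.01 = 1.0101; dividend-adjusted growth = e^(0.01−0.01) = 1.0000.
Risk-neutral probability p = (1.0000 − 0.85)/(1.4 − 0.85) = 0.1500/0.5500 = 0.2727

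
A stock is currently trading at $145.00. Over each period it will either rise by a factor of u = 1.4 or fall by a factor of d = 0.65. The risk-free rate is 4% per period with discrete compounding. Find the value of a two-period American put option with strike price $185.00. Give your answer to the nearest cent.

Risk-neutral probability p = (1 + 0.04 − 0.65)/(1.4 − 0.65) = 0.3900/0.7500 = 0.5200
Terminal stock prices: S_uu = 284.2, S_ud = 132, S_dd = 61.26
Terminal payoffs (K − S): max(-99.2, 0) = 0, max(53.05, 0) = 53.05, max(123.7, 0) = 123.7
Node u (S = 203): continuation = 1/1.04·[0.5200·0.0000 + 0.4800·53.0500] = 24.4846; exercise value = 0.0000 ≤ continuation, so V_u = 24.4846
Node d (S = 94.25): continuation = 1/1.04·[0.5200·53.0500 + 0.4800·123.7375] = 83.6346; exercise value = 90.7500 > continuation, so V_d = 90.7500 (exercise)
Node 0 (S = 145): continuation = 1/1.04·[0.5200·24.4846 + 0.4800·90.7500] = 54.1269; exercise value = 40.0000 ≤ continuation, so V_0 = 54.1269

$54.13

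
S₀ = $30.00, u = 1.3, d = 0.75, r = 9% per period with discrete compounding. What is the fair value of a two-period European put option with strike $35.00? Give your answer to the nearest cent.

$4.51

Risk-neutral probability p = (1 + 0.09 − 0.75)/(1.3 − 0.75) = 0.3400/0.5500 = 0.6182
Terminal stock prices: S_uu = 50.7, S_ud = 29.25, S_dd = 16.88
Terminal payoffs (K − S): max(-15.7, 0) = 0, max(5.75, 0) = 5.75, max(18.12, 0) = 18.12
Node u (S = 39): V_u = 1/1.09·[0.6182·0.0000 + 0.3818·5.7500] = 2.0142
Node d (S = 22.5): V_d = 1/1.09·[0.6182·5.7500 + 0.3818·18.1250] = 9.6101
Node 0 (S = 30): V_0 = 1/1.09·[0.6182·2.0142 + 0.3818·9.6101] = 4.5087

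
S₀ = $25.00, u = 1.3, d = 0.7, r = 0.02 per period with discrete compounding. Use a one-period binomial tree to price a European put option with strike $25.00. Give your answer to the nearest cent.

$3.43

Risk-neutral probability p = (1 + 0.02 − 0.7)/(1.3 − 0.7) = 0.3200/0.6000 = 0.5333
Terminal stock prices: S_u = 32.5, S_d = 17.5
Terminal payoffs (K − S): max(-7.5, 0) = 0, max(7.5, 0) = 7.5
Node 0 (S = 25): V_0 = 1/1.02·[0.5333·0.0000 + 0.4667·7.5000] = 3.4314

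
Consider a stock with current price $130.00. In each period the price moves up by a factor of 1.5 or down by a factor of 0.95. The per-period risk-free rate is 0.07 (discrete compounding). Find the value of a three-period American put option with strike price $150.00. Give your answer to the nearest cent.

$20.00

Risk-neutral probability p = (1 + 0.07 − 0.95)/(1.5 − 0.95) = 0.1200/0.5500 = 0.2182
Terminal stock prices: S_uuu = 438.8, S_uud = 277.9, S_udd = 176, S_ddd = 111.5
Terminal payoffs (K − S): max(-288.8, 0) = 0, max(-127.9, 0) = 0, max(-25.99, 0) = 0, max(38.54, 0) = 38.54
Node uu (S = 292.5): continuation = 1/1.07·[0.2182·0.0000 + 0.7818·0.0000] = 0.0000; exercise value = 0.0000 ≤ continuation, so V_uu = 0.0000
Node ud (S = 185.2): continuation = 1/1.07·[0.2182·0.0000 + 0.7818·0.0000] = 0.0000; exercise value = 0.0000 ≤ continuation, so V_ud = 0.0000
Node dd (S = 117.3): continuation = 1/1.07·[0.2182·0.0000 + 0.7818·38.5413] = 28.1610; exercise value = 32.6750 > continuation, so V_dd = 32.6750 (exercise)
Node u (S = 195): continuation = 1/1.07·[0.2182·0.0000 + 0.7818·0.0000] = 0.0000; exercise value = 0.0000 ≤ continuation, so V_u = 0.0000
Node d (S = 123.5): continuation = 1/1.07·[0.2182·0.0000 + 0.7818·32.6750] = 23.8747; exercise value = 26.5000 > continuation, so V_d = 26.5000 (exercise)
Node 0 (S = 130): continuation = 1/1.07·[0.2182·0.0000 + 0.7818·26.5000] = 19.3628; exercise value = 20.0000 > continuation, so V_0 = 20.0000 (exercise)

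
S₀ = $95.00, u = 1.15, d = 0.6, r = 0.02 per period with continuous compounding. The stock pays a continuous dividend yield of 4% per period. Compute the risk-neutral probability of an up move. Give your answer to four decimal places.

Per-period risk-free factor R = e^0.02 = 1.0202; dividend-adjusted growth = e^(0.02−0.04) = 0.9802.
Risk-neutral probability p = (0.9802 − 0.6)/(1.15 − 0.6) = 0.3802/0.5500 = 0.6913

p = 0.6913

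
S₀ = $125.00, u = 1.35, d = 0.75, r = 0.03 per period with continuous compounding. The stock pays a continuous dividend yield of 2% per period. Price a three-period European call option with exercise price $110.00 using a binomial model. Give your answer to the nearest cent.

Per-period risk-free factor R = e^0.03 = 1.0305; dividend-adjusted growth = e^(0.03−0.02) = 1.0101.
Risk-neutral probability p = (1.0101 − 0.75)/(1.35 − 0.75) = 0.2601/0.6000 = 0.4334
Terminal stock prices: S_uuu = 307.5, S_uud = 170.9, S_udd = 94.92, S_ddd = 52.73
Terminal payoffs (S − K): max(197.5, 0) = 197.5, max(60.86, 0) = 60.86, max(-15.08, 0) = 0, max(-57.27, 0) = 0
Node uu (S = 227.8): V_uu = e^(−0.03)·[0.4334·197.5469 + 0.5666·60.8594] = 116.5525
Node ud (S = 126.6): V_ud = e^(−0.03)·[0.4334·60.8594 + 0.5666·0.0000] = 25.5979
Node dd (S = 70.31): V_dd = e^(−0.03)·[0.4334·0.0000 + 0.5666·0.0000] = 0.0000
Node u (S = 168.8): V_u = e^(−0.03)·[0.4334·116.5525 + 0.5666·25.5979] = 63.0976
Node d (S = 93.75): V_d = e^(−0.03)·[0.4334·25.5979 + 0.5666·0.0000] = 10.7667
Node 0 (S = 125): V_0 = e^(−0.03)·[0.4334·63.0976 + 0.5666·10.7667] = 32.4592

$32.46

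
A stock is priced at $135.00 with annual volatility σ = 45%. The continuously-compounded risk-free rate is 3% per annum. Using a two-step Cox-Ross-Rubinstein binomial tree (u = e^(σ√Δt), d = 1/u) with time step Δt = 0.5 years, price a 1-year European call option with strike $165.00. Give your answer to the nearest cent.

CRR parameters: u = e^(σ√Δt) = e^(0.45·√0.5) = 1.3746, d = 1/u = 0.7275
Per-period rate: rΔt = 0.03·0.5 = 0.015, so R = e^0.015 = 1.0151
Risk-neutral probability p = (e^0.015 − 0.7275)/(1.3746 − 0.7275) = 0.2877/0.6472 = 0.4445
Terminal stock prices: S_uu = 255.1, S_ud = 135, S_dd = 71.44
Terminal payoffs (S − K): max(90.1, 0) = 90.1, max(-30, 0) = 0, max(-93.56, 0) = 0
Node u (S = 185.6): V_u = e^(−0.015)·[0.4445·90.1039 + 0.5555·0.0000] = 39.4519
Node d (S = 98.21): V_d = e^(−0.015)·[0.4445·0.0000 + 0.5555·0.0000] = 0.0000
Node 0 (S = 135): V_0 = e^(−0.015)·[0.4445·39.4519 + 0.5555·0.0000] = 17.2740

$17.27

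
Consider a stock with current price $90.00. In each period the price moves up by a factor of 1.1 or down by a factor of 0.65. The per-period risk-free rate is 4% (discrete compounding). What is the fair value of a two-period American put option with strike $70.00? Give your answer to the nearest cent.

$2.08

Risk-neutral probability p = (1 + 0.04 − 0.65)/(1.1 − 0.65) = 0.3900/0.4500 = 0.8667
Terminal stock prices: S_uu = 108.9, S_ud = 64.35, S_dd = 38.03
Terminal payoffs (K − S): max(-38.9, 0) = 0, max(5.65, 0) = 5.65, max(31.97, 0) = 31.97
Node u (S = 99): continuation = 1/1.04·[0.8667·0.0000 + 0.1333·5.6500] = 0.7244; exercise value = 0.0000 ≤ continuation, so V_u = 0.7244
Node d (S = 58.5): continuation = 1/1.04·[0.8667·5.6500 + 0.1333·31.9750] = 8.8077; exercise value = 11.5000 > continuation, so V_d = 11.5000 (exercise)
Node 0 (S = 90): continuation = 1/1.04·[0.8667·0.7244 + 0.1333·11.5000] = 2.0780; exercise value = 0.0000 ≤ continuation, so V_0 = 2.0780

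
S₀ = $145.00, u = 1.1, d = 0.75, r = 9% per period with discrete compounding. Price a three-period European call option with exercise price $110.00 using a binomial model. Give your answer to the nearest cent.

Risk-neutral probability p = (1 + 0.09 − 0.75)/(1.1 − 0.75) = 0.3400/0.3500 = 0.9714
Terminal stock prices: S_uuu = 193, S_uud = 131.6, S_udd = 89.72, S_ddd = 61.17
Terminal payoffs (S − K): max(83, 0) = 83, max(21.59, 0) = 21.59, max(-20.28, 0) = 0, max(-48.83, 0) = 0
Node uu (S = 175.5): V_uu = 1/1.09·[0.9714·82.9950 + 0.0286·21.5875] = 74.5326
Node ud (S = 119.6): V_ud = 1/1.09·[0.9714·21.5875 + 0.0286·0.0000] = 19.2392
Node dd (S = 81.56): V_dd = 1/1.09·[0.9714·0.0000 + 0.0286·0.0000] = 0.0000
Node u (S = 159.5): V_u = 1/1.09·[0.9714·74.5326 + 0.0286·19.2392] = 66.9291
Node d (S = 108.8): V_d = 1/1.09·[0.9714·19.2392 + 0.0286·0.0000] = 17.1463
Node 0 (S = 145): V_0 = 1/1.09·[0.9714·66.9291 + 0.0286·17.1463] = 60.0980

$60.10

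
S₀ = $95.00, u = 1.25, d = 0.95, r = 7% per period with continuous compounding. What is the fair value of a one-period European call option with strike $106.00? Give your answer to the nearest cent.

$4.85

Risk-neutral probability p = (e^0.07 − 0.95)/(1.25 − 0.95) = 0.1225/0.3000 = 0.4084
Terminal stock prices: S_u = 118.8, S_d = 90.25
Terminal payoffs (S − K): max(12.75, 0) = 12.75, max(-15.75, 0) = 0
Node 0 (S = 95): V_0 = e^(−0.07)·[0.4084·12.7500 + 0.5916·0.0000] = 4.8546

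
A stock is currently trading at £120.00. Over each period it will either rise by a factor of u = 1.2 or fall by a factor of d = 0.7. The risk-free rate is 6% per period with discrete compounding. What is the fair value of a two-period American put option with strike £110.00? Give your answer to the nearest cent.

£8.52

Risk-neutral probability p = (1 + 0.06 − 0.7)/(1.2 − 0.7) = 0.3600/0.5000 = 0.7200
Terminal stock prices: S_uu = 172.8, S_ud = 100.8, S_dd = 58.8
Terminal payoffs (K − S): max(-62.8, 0) = 0, max(9.2, 0) = 9.2, max(51.2, 0) = 51.2
Node u (S = 144): continuation = 1/1.06·[0.7200·0.0000 + 0.2800·9.2000] = 2.4302; exercise value = 0.0000 ≤ continuation, so V_u = 2.4302
Node d (S = 84): continuation = 1/1.06·[0.7200·9.2000 + 0.2800·51.2000] = 19.7736; exercise value = 26.0000 > continuation, so V_d = 26.0000 (exercise)
Node 0 (S = 120): continuation = 1/1.06·[0.7200·2.4302 + 0.2800·26.0000] = 8.5186; exercise value = 0.0000 ≤ continuation, so V_0 = 8.5186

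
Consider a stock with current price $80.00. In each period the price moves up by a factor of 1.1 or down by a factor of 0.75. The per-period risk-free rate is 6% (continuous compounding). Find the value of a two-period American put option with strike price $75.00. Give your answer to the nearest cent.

Risk-neutral probability p = (e^0.06 − 0.75)/(1.1 − 0.75) = 0.3118/0.3500 = 0.8910
Terminal stock prices: S_uu = 96.8, S_ud = 66, S_dd = 45
Terminal payoffs (K − S): max(-21.8, 0) = 0, max(9, 0) = 9, max(30, 0) = 30
Node u (S = 88): continuation = e^(−0.06)·[0.8910·0.0000 + 0.1090·9.0000] = 0.9242; exercise value = 0.0000 ≤ continuation, so V_u = 0.9242
Node d (S = 60): continuation = e^(−0.06)·[0.8910·9.0000 + 0.1090·30.0000] = 10.6323; exercise value = 15.0000 > continuation, so V_d = 15.0000 (exercise)
Node 0 (S = 80): continuation = e^(−0.06)·[0.8910·0.9242 + 0.1090·15.0000] = 2.3158; exercise value = 0.0000 ≤ continuation, so V_0 = 2.3158

$2.32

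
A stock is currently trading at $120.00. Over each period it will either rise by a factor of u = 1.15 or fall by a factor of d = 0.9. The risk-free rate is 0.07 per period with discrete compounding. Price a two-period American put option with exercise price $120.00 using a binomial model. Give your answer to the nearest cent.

Risk-neutral probability p = (1 + 0.07 − 0.9)/(1.15 − 0.9) = 0.1700/0.2500 = 0.6800
Terminal stock prices: S_uu = 158.7, S_ud = 124.2, S_dd = 97.2
Terminal payoffs (K − S): max(-38.7, 0) = 0, max(-4.2, 0) = 0, max(22.8, 0) = 22.8
Node u (S = 138): continuation = 1/1.07·[0.6800·0.0000 + 0.3200·0.0000] = 0.0000; exercise value = 0.0000 ≤ continuation, so V_u = 0.0000
Node d (S = 108): continuation = 1/1.07·[0.6800·0.0000 + 0.3200·22.8000] = 6.8187; exercise value = 12.0000 > continuation, so V_d = 12.0000 (exercise)
Node 0 (S = 120): continuation = 1/1.07·[0.6800·0.0000 + 0.3200·12.0000] = 3.5888; exercise value = 0.0000 ≤ continuation, so V_0 = 3.5888

$3.59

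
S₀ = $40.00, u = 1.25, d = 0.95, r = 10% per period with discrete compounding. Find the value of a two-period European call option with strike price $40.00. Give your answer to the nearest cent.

$7.75

Risk-neutral probability p = (1 + 0.1 − 0.95)/(1.25 − 0.95) = 0.1500/0.3000 = 0.5000
Terminal stock prices: S_uu = 62.5, S_ud = 47.5, S_dd = 36.1
Terminal payoffs (S − K): max(22.5, 0) = 22.5, max(7.5, 0) = 7.5, max(-3.9, 0) = 0
Node u (S = 50): V_u = 1/1.1·[0.5000·22.5000 + 0.5000·7.5000] = 13.6364
Node d (S = 38): V_d = 1/1.1·[0.5000·7.5000 + 0.5000·0.0000] = 3.4091
Node 0 (S = 40): V_0 = 1/1.1·[0.5000·13.6364 + 0.5000·3.4091] = 7.7479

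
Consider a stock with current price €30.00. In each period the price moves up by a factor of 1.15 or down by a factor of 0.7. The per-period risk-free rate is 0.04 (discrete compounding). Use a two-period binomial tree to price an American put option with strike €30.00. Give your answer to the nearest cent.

€3.11

Risk-neutral probability p = (1 + 0.04 − 0.7)/(1.15 − 0.7) = 0.3400/0.4500 = 0.7556
Terminal stock prices: S_uu = 39.67, S_ud = 24.15, S_dd = 14.7
Terminal payoffs (K − S): max(-9.675, 0) = 0, max(5.85, 0) = 5.85, max(15.3, 0) = 15.3
Node u (S = 34.5): continuation = 1/1.04·[0.7556·0.0000 + 0.2444·5.8500] = 1.3750; exercise value = 0.0000 ≤ continuation, so V_u = 1.3750
Node d (S = 21): continuation = 1/1.04·[0.7556·5.8500 + 0.2444·15.3000] = 7.8462; exercise value = 9.0000 > continuation, so V_d = 9.0000 (exercise)
Node 0 (S = 30): continuation = 1/1.04·[0.7556·1.3750 + 0.2444·9.0000] = 3.1143; exercise value = 0.0000 ≤ continuation, so V_0 = 3.1143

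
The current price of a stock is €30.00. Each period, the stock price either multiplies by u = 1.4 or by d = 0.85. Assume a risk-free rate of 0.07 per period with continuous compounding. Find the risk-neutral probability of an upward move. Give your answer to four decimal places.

Risk-neutral probability p = (e^0.07 − 0.85)/(1.4 − 0.85) = 0.2225/0.5500 = 0.4046

p = 0.4046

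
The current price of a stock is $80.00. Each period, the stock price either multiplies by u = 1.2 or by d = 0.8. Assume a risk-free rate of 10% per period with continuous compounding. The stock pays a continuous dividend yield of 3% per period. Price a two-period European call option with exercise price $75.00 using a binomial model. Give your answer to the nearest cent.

Per-period risk-free factor R = e^0.1 = 1.1052; dividend-adjusted growth = e^(0.1−0.03) = 1.0725.
Risk-neutral probability p = (1.0725 − 0.8)/(1.2 − 0.8) = 0.2725/0.4000 = 0.6813
Terminal stock prices: S_uu = 115.2, S_ud = 76.8, S_dd = 51.2
Terminal payoffs (S − K): max(40.2, 0) = 40.2, max(1.8, 0) = 1.8, max(-23.8, 0) = 0
Node u (S = 96): V_u = e^(−0.1)·[0.6813·40.2000 + 0.3187·1.8000] = 25.3000
Node d (S = 64): V_d = e^(−0.1)·[0.6813·1.8000 + 0.3187·0.0000] = 1.1096
Node 0 (S = 80): V_0 = e^(−0.1)·[0.6813·25.3000 + 0.3187·1.1096] = 15.9159

$15.92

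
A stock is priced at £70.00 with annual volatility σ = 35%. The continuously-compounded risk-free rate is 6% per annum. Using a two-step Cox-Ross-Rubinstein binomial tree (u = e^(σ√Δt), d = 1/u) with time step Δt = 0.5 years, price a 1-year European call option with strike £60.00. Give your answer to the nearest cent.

£17.58

CRR parameters: u = e^(σ√Δt) = e^(0.35·√0.5) = 1.2808, d = 1/u = 0.7808
Per-period rate: rΔt = 0.06·0.5 = 0.03, so R = e^0.03 = 1.0305
Risk-neutral probability p = (e^0.03 − 0.7808)/(1.2808 − 0.7808) = 0.2497/0.5000 = 0.4993
Terminal stock prices: S_uu = 114.8, S_ud = 70, S_dd = 42.67
Terminal payoffs (S − K): max(54.83, 0) = 54.83, max(10, 0) = 10, max(-17.33, 0) = 0
Node u (S = 89.66): V_u = e^(−0.03)·[0.4993·54.8320 + 0.5007·10.0000] = 31.4295
Node d (S = 54.65): V_d = e^(−0.03)·[0.4993·10.0000 + 0.5007·0.0000] = 4.8459
Node 0 (S = 70): V_0 = e^(−0.03)·[0.4993·31.4295 + 0.5007·4.8459] = 17.5848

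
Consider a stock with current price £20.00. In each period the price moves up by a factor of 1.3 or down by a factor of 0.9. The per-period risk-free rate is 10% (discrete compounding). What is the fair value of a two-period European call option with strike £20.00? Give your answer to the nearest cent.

£4.26

Risk-neutral probability p = (1 + 0.1 − 0.9)/(1.3 − 0.9) = 0.2000/0.4000 = 0.5000
Terminal stock prices: S_uu = 33.8, S_ud = 23.4, S_dd = 16.2
Terminal payoffs (S − K): max(13.8, 0) = 13.8, max(3.4, 0) = 3.4, max(-3.8, 0) = 0
Node u (S = 26): V_u = 1/1.1·[0.5000·13.8000 + 0.5000·3.4000] = 7.8182
Node d (S = 18): V_d = 1/1.1·[0.5000·3.4000 + 0.5000·0.0000] = 1.5455
Node 0 (S = 20): V_0 = 1/1.1·[0.5000·7.8182 + 0.5000·1.5455] = 4.2562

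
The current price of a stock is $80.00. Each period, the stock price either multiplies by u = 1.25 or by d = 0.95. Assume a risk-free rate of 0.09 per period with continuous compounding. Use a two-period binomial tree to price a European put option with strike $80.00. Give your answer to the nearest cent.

Risk-neutral probability p = (e^0.09 − 0.95)/(1.25 − 0.95) = 0.1442/0.3000 = 0.4806
Terminal stock prices: S_uu = 125, S_ud = 95, S_dd = 72.2
Terminal payoffs (K − S): max(-45, 0) = 0, max(-15, 0) = 0, max(7.8, 0) = 7.8
Node u (S = 100): V_u = e^(−0.09)·[0.4806·0.0000 + 0.5194·0.0000] = 0.0000
Node d (S = 76): V_d = e^(−0.09)·[0.4806·0.0000 + 0.5194·7.8000] = 3.7028
Node 0 (S = 80): V_0 = e^(−0.09)·[0.4806·0.0000 + 0.5194·3.7028] = 1.7578

$1.76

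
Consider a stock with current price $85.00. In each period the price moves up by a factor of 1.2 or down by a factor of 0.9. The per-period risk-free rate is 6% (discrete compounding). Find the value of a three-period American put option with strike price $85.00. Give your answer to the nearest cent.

Risk-neutral probability p = (1 + 0.06 − 0.9)/(1.2 − 0.9) = 0.1600/0.3000 = 0.5333
Terminal stock prices: S_uuu = 146.9, S_uud = 110.2, S_udd = 82.62, S_ddd = 61.97
Terminal payoffs (K − S): max(-61.88, 0) = 0, max(-25.16, 0) = 0, max(2.38, 0) = 2.38, max(23.03, 0) = 23.03
Node uu (S = 122.4): continuation = 1/1.06·[0.5333·0.0000 + 0.4667·0.0000] = 0.0000; exercise value = 0.0000 ≤ continuation, so V_uu = 0.0000
Node ud (S = 91.8): continuation = 1/1.06·[0.5333·0.0000 + 0.4667·2.3800] = 1.0478; exercise value = 0.0000 ≤ continuation, so V_ud = 1.0478
Node dd (S = 68.85): continuation = 1/1.06·[0.5333·2.3800 + 0.4667·23.0350] = 11.3387; exercise value = 16.1500 > continuation, so V_dd = 16.1500 (exercise)
Node u (S = 102): continuation = 1/1.06·[0.5333·0.0000 + 0.4667·1.0478] = 0.4613; exercise value = 0.0000 ≤ continuation, so V_u = 0.4613
Node d (S = 76.5): continuation = 1/1.06·[0.5333·1.0478 + 0.4667·16.1500] = 7.6373; exercise value = 8.5000 > continuation, so V_d = 8.5000 (exercise)
Node 0 (S = 85): continuation = 1/1.06·[0.5333·0.4613 + 0.4667·8.5000] = 3.9742; exercise value = 0.0000 ≤ continuation, so V_0 = 3.9742

$3.97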